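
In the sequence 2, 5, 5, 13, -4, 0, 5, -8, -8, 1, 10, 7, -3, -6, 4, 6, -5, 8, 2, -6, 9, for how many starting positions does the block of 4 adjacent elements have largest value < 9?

[2, 5, 5, 13] → max 13
[5, 5, 13, -4] → max 13
[5, 13, -4, 0] → max 13
[13, -4, 0, 5] → max 13
[-4, 0, 5, -8] → max 5  < 9 ✓
[0, 5, -8, -8] → max 5  < 9 ✓
[5, -8, -8, 1] → max 5  < 9 ✓
[-8, -8, 1, 10] → max 10
[-8, 1, 10, 7] → max 10
[1, 10, 7, -3] → max 10
[10, 7, -3, -6] → max 10
[7, -3, -6, 4] → max 7  < 9 ✓
[-3, -6, 4, 6] → max 6  < 9 ✓
[-6, 4, 6, -5] → max 6  < 9 ✓
[4, 6, -5, 8] → max 8  < 9 ✓
[6, -5, 8, 2] → max 8  < 9 ✓
[-5, 8, 2, -6] → max 8  < 9 ✓
[8, 2, -6, 9] → max 9
9 windows satisfy the condition.

9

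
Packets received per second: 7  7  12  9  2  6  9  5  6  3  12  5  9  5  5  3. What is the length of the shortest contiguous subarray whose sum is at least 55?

add 7: running sum 7 < 55
add 7: running sum 14 < 55
add 12: running sum 26 < 55
add 9: running sum 35 < 55
add 2: running sum 37 < 55
add 6: running sum 43 < 55
add 9: running sum 52 < 55
end 7: [7, 7, 12, 9, 2, 6, 9, 5] sum 57, len 8
end 8: [7, 12, 9, 2, 6, 9, 5, 6] sum 56, len 8
end 9: [7, 12, 9, 2, 6, 9, 5, 6, 3] sum 59, len 9
end 10: [12, 9, 2, 6, 9, 5, 6, 3, 12] sum 64, len 9
end 11: [9, 2, 6, 9, 5, 6, 3, 12, 5] sum 57, len 9
end 12: [6, 9, 5, 6, 3, 12, 5, 9] sum 55, len 8
end 13: [6, 9, 5, 6, 3, 12, 5, 9, 5] sum 60, len 9
end 14: [9, 5, 6, 3, 12, 5, 9, 5, 5] sum 59, len 9
end 15: [9, 5, 6, 3, 12, 5, 9, 5, 5, 3] sum 62, len 10
Shortest qualifying length: 8.

8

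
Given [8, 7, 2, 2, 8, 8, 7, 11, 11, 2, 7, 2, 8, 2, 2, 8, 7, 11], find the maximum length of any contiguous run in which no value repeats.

add 8: [8] len 1
add 7: [8, 7] len 2
add 2: [8, 7, 2] len 3
add 2 (repeat 2, move left end past it): [2] len 1
add 8: [2, 8] len 2
add 8 (repeat 8, move left end past it): [8] len 1
add 7: [8, 7] len 2
add 11: [8, 7, 11] len 3
add 11 (repeat 11, move left end past it): [11] len 1
add 2: [11, 2] len 2
add 7: [11, 2, 7] len 3
add 2 (repeat 2, move left end past it): [7, 2] len 2
add 8: [7, 2, 8] len 3
add 2 (repeat 2, move left end past it): [8, 2] len 2
add 2 (repeat 2, move left end past it): [2] len 1
add 8: [2, 8] len 2
add 7: [2, 8, 7] len 3
add 11: [2, 8, 7, 11] len 4
Longest all-distinct length: 4.

4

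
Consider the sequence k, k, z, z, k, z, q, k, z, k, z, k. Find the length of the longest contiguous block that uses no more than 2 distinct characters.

6

add k: window [k] (1 distinct), len 1
add k: window [k, k] (1 distinct), len 2
add z: window [k, k, z] (2 distinct), len 3
add z: window [k, k, z, z] (2 distinct), len 4
add k: window [k, k, z, z, k] (2 distinct), len 5
add z: window [k, k, z, z, k, z] (2 distinct), len 6
add q: window [z, q] (2 distinct), len 2
add k: window [q, k] (2 distinct), len 2
add z: window [k, z] (2 distinct), len 2
add k: window [k, z, k] (2 distinct), len 3
add z: window [k, z, k, z] (2 distinct), len 4
add k: window [k, z, k, z, k] (2 distinct), len 5
Longest length with ≤2 distinct: 6.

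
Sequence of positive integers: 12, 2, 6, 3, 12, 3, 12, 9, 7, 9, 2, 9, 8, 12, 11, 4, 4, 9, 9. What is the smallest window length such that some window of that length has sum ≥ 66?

8

add 12: running sum 12 < 66
add 2: running sum 14 < 66
add 6: running sum 20 < 66
add 3: running sum 23 < 66
add 12: running sum 35 < 66
add 3: running sum 38 < 66
add 12: running sum 50 < 66
add 9: running sum 59 < 66
end 8: [12, 2, 6, 3, 12, 3, 12, 9, 7] sum 66, len 9
end 9: [12, 2, 6, 3, 12, 3, 12, 9, 7, 9] sum 75, len 10
end 10: [12, 2, 6, 3, 12, 3, 12, 9, 7, 9, 2] sum 77, len 11
end 11: [3, 12, 3, 12, 9, 7, 9, 2, 9] sum 66, len 9
end 12: [12, 3, 12, 9, 7, 9, 2, 9, 8] sum 71, len 9
end 13: [12, 9, 7, 9, 2, 9, 8, 12] sum 68, len 8
end 14: [9, 7, 9, 2, 9, 8, 12, 11] sum 67, len 8
end 15: [9, 7, 9, 2, 9, 8, 12, 11, 4] sum 71, len 9
end 16: [7, 9, 2, 9, 8, 12, 11, 4, 4] sum 66, len 9
end 17: [9, 2, 9, 8, 12, 11, 4, 4, 9] sum 68, len 9
end 18: [9, 8, 12, 11, 4, 4, 9, 9] sum 66, len 8
Shortest qualifying length: 8.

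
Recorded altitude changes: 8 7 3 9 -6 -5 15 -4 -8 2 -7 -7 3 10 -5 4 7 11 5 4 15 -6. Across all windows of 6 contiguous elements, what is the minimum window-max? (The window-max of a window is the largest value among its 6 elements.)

3

Window maxs for each of the 17 positions:
8 7 3 9 -6 -5 → max 9
7 3 9 -6 -5 15 → max 15
3 9 -6 -5 15 -4 → max 15
9 -6 -5 15 -4 -8 → max 15
-6 -5 15 -4 -8 2 → max 15
-5 15 -4 -8 2 -7 → max 15
15 -4 -8 2 -7 -7 → max 15
-4 -8 2 -7 -7 3 → max 3
-8 2 -7 -7 3 10 → max 10
2 -7 -7 3 10 -5 → max 10
-7 -7 3 10 -5 4 → max 10
-7 3 10 -5 4 7 → max 10
3 10 -5 4 7 11 → max 11
10 -5 4 7 11 5 → max 11
-5 4 7 11 5 4 → max 11
4 7 11 5 4 15 → max 15
7 11 5 4 15 -6 → max 15
Minimum of these is 3.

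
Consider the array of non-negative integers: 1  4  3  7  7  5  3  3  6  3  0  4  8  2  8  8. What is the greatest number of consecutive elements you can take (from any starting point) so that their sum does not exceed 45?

Extend to the right; shrink from the left whenever the sum exceeds 45:
→ 1: sum 1, len 1
→ 4: sum 5, len 2
→ 3: sum 8, len 3
→ 7: sum 15, len 4
→ 7: sum 22, len 5
→ 5: sum 27, len 6
→ 3: sum 30, len 7
→ 3: sum 33, len 8
→ 6: sum 39, len 9
→ 3: sum 42, len 10
→ 0: sum 42, len 11
→ 4 (dropped 1): sum 45, len 11
→ 8 (dropped 4, 3, 7): sum 39, len 9
→ 2: sum 41, len 10
→ 8 (dropped 7): sum 42, len 10
→ 8 (dropped 5): sum 45, len 10
Longest length seen: 11.

11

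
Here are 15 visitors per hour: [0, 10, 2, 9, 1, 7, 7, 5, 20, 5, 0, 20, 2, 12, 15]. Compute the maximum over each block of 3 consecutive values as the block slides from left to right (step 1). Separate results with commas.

10, 10, 9, 9, 7, 7, 20, 20, 20, 20, 20, 20, 15

[0, 10, 2] → max 10
[10, 2, 9] → max 10
[2, 9, 1] → max 9
[9, 1, 7] → max 9
[1, 7, 7] → max 7
[7, 7, 5] → max 7
[7, 5, 20] → max 20
[5, 20, 5] → max 20
[20, 5, 0] → max 20
[5, 0, 20] → max 20
[0, 20, 2] → max 20
[20, 2, 12] → max 20
[2, 12, 15] → max 15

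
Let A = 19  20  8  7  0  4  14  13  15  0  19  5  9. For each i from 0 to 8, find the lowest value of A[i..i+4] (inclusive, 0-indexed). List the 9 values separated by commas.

19 20 8 7 0 → min 0
20 8 7 0 4 → min 0
8 7 0 4 14 → min 0
7 0 4 14 13 → min 0
0 4 14 13 15 → min 0
4 14 13 15 0 → min 0
14 13 15 0 19 → min 0
13 15 0 19 5 → min 0
15 0 19 5 9 → min 0

0, 0, 0, 0, 0, 0, 0, 0, 0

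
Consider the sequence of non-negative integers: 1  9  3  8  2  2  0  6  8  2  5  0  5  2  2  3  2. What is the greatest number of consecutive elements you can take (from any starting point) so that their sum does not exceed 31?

[1] sum 1 len 1
[1, 9] sum 10 len 2
[1, 9, 3] sum 13 len 3
[1, 9, 3, 8] sum 21 len 4
[1, 9, 3, 8, 2] sum 23 len 5
[1, 9, 3, 8, 2, 2] sum 25 len 6
[1, 9, 3, 8, 2, 2, 0] sum 25 len 7
[1, 9, 3, 8, 2, 2, 0, 6] sum 31 len 8
[3, 8, 2, 2, 0, 6, 8] sum 29 len 7
[3, 8, 2, 2, 0, 6, 8, 2] sum 31 len 8
[2, 2, 0, 6, 8, 2, 5] sum 25 len 7
[2, 2, 0, 6, 8, 2, 5, 0] sum 25 len 8
[2, 2, 0, 6, 8, 2, 5, 0, 5] sum 30 len 9
[2, 0, 6, 8, 2, 5, 0, 5, 2] sum 30 len 9
[0, 6, 8, 2, 5, 0, 5, 2, 2] sum 30 len 9
[8, 2, 5, 0, 5, 2, 2, 3] sum 27 len 8
[8, 2, 5, 0, 5, 2, 2, 3, 2] sum 29 len 9
Longest length seen: 9.

9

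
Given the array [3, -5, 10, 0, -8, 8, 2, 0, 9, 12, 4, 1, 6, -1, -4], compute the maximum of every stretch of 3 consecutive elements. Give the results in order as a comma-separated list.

Sliding a size-3 window across the 15 values:
(3, -5, 10) → max 10
(-5, 10, 0) → max 10
(10, 0, -8) → max 10
(0, -8, 8) → max 8
(-8, 8, 2) → max 8
(8, 2, 0) → max 8
(2, 0, 9) → max 9
(0, 9, 12) → max 12
(9, 12, 4) → max 12
(12, 4, 1) → max 12
(4, 1, 6) → max 6
(1, 6, -1) → max 6
(6, -1, -4) → max 6

10, 10, 10, 8, 8, 8, 9, 12, 12, 12, 6, 6, 6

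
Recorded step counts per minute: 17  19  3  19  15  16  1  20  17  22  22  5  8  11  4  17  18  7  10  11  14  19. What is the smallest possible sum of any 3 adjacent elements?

23

Window sums for each of the 20 positions:
[17, 19, 3] → sum 39
[19, 3, 19] → sum 41
[3, 19, 15] → sum 37
[19, 15, 16] → sum 50
[15, 16, 1] → sum 32
[16, 1, 20] → sum 37
[1, 20, 17] → sum 38
[20, 17, 22] → sum 59
[17, 22, 22] → sum 61
[22, 22, 5] → sum 49
[22, 5, 8] → sum 35
[5, 8, 11] → sum 24
[8, 11, 4] → sum 23
[11, 4, 17] → sum 32
[4, 17, 18] → sum 39
[17, 18, 7] → sum 42
[18, 7, 10] → sum 35
[7, 10, 11] → sum 28
[10, 11, 14] → sum 35
[11, 14, 19] → sum 44
Smallest of these is 23.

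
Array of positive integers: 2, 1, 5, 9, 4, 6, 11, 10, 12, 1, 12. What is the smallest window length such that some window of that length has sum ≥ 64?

Extend right; whenever the sum reaches 64, record the length and shrink from the left:
add 2: running sum 2 < 64
add 1: running sum 3 < 64
add 5: running sum 8 < 64
add 9: running sum 17 < 64
add 4: running sum 21 < 64
add 6: running sum 27 < 64
add 11: running sum 38 < 64
add 10: running sum 48 < 64
add 12: running sum 60 < 64
add 1: running sum 61 < 64
end 10: [9, 4, 6, 11, 10, 12, 1, 12] sum 65, len 8
Shortest qualifying length: 8.

8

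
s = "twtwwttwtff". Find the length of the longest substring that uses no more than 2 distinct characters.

Extend right; when distinct count exceeds 2, shrink from the left:
add t: window [t] (1 distinct), len 1
add w: window [t, w] (2 distinct), len 2
add t: window [t, w, t] (2 distinct), len 3
add w: window [t, w, t, w] (2 distinct), len 4
add w: window [t, w, t, w, w] (2 distinct), len 5
add t: window [t, w, t, w, w, t] (2 distinct), len 6
add t: window [t, w, t, w, w, t, t] (2 distinct), len 7
add w: window [t, w, t, w, w, t, t, w] (2 distinct), len 8
add t: window [t, w, t, w, w, t, t, w, t] (2 distinct), len 9
add f: window [t, f] (2 distinct), len 2
add f: window [t, f, f] (2 distinct), len 3
Longest length with ≤2 distinct: 9.

9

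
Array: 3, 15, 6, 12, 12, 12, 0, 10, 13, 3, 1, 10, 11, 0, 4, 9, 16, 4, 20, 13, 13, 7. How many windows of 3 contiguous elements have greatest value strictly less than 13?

3 15 6 → max 15
15 6 12 → max 15
6 12 12 → max 12  < 13 ✓
12 12 12 → max 12  < 13 ✓
12 12 0 → max 12  < 13 ✓
12 0 10 → max 12  < 13 ✓
0 10 13 → max 13
10 13 3 → max 13
13 3 1 → max 13
3 1 10 → max 10  < 13 ✓
1 10 11 → max 11  < 13 ✓
10 11 0 → max 11  < 13 ✓
11 0 4 → max 11  < 13 ✓
0 4 9 → max 9  < 13 ✓
4 9 16 → max 16
9 16 4 → max 16
16 4 20 → max 20
4 20 13 → max 20
20 13 13 → max 20
13 13 7 → max 13
9 windows satisfy the condition.

9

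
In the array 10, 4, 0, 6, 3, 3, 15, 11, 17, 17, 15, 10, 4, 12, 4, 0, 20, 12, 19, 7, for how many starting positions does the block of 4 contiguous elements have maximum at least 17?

(10, 4, 0, 6) → max 10
(4, 0, 6, 3) → max 6
(0, 6, 3, 3) → max 6
(6, 3, 3, 15) → max 15
(3, 3, 15, 11) → max 15
(3, 15, 11, 17) → max 17  ≥ 17 ✓
(15, 11, 17, 17) → max 17  ≥ 17 ✓
(11, 17, 17, 15) → max 17  ≥ 17 ✓
(17, 17, 15, 10) → max 17  ≥ 17 ✓
(17, 15, 10, 4) → max 17  ≥ 17 ✓
(15, 10, 4, 12) → max 15
(10, 4, 12, 4) → max 12
(4, 12, 4, 0) → max 12
(12, 4, 0, 20) → max 20  ≥ 17 ✓
(4, 0, 20, 12) → max 20  ≥ 17 ✓
(0, 20, 12, 19) → max 20  ≥ 17 ✓
(20, 12, 19, 7) → max 20  ≥ 17 ✓
9 windows satisfy the condition.

9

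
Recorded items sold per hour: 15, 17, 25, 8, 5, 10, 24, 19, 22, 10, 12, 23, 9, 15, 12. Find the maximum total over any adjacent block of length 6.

Window sums for each of the 10 positions:
(15, 17, 25, 8, 5, 10) → sum 80
(17, 25, 8, 5, 10, 24) → sum 89
(25, 8, 5, 10, 24, 19) → sum 91
(8, 5, 10, 24, 19, 22) → sum 88
(5, 10, 24, 19, 22, 10) → sum 90
(10, 24, 19, 22, 10, 12) → sum 97
(24, 19, 22, 10, 12, 23) → sum 110
(19, 22, 10, 12, 23, 9) → sum 95
(22, 10, 12, 23, 9, 15) → sum 91
(10, 12, 23, 9, 15, 12) → sum 81
Maximum of these is 110.

110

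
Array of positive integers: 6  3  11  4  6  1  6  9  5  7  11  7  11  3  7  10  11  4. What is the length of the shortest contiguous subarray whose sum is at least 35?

4

add 6: running sum 6 < 35
add 3: running sum 9 < 35
add 11: running sum 20 < 35
add 4: running sum 24 < 35
add 6: running sum 30 < 35
add 1: running sum 31 < 35
end 6: [6, 3, 11, 4, 6, 1, 6] sum 37, len 7
end 7: [11, 4, 6, 1, 6, 9] sum 37, len 6
end 8: [11, 4, 6, 1, 6, 9, 5] sum 42, len 7
end 9: [4, 6, 1, 6, 9, 5, 7] sum 38, len 7
end 10: [6, 9, 5, 7, 11] sum 38, len 5
end 11: [9, 5, 7, 11, 7] sum 39, len 5
end 12: [7, 11, 7, 11] sum 36, len 4
end 13: [7, 11, 7, 11, 3] sum 39, len 5
end 14: [11, 7, 11, 3, 7] sum 39, len 5
end 15: [7, 11, 3, 7, 10] sum 38, len 5
end 16: [11, 3, 7, 10, 11] sum 42, len 5
end 17: [3, 7, 10, 11, 4] sum 35, len 5
Shortest qualifying length: 4.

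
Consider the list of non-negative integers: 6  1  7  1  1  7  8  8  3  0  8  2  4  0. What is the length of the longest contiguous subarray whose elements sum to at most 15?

[6] sum 6 len 1
[6, 1] sum 7 len 2
[6, 1, 7] sum 14 len 3
[6, 1, 7, 1] sum 15 len 4
[1, 7, 1, 1] sum 10 len 4
[1, 1, 7] sum 9 len 3
[7, 8] sum 15 len 2
[8] sum 8 len 1
[8, 3] sum 11 len 2
[8, 3, 0] sum 11 len 3
[3, 0, 8] sum 11 len 3
[3, 0, 8, 2] sum 13 len 4
[0, 8, 2, 4] sum 14 len 4
[0, 8, 2, 4, 0] sum 14 len 5
Longest length seen: 5.

5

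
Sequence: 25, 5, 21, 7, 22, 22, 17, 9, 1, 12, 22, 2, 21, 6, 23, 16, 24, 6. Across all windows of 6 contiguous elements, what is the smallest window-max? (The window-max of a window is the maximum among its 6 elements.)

22

[25, 5, 21, 7, 22, 22] → max 25
[5, 21, 7, 22, 22, 17] → max 22
[21, 7, 22, 22, 17, 9] → max 22
[7, 22, 22, 17, 9, 1] → max 22
[22, 22, 17, 9, 1, 12] → max 22
[22, 17, 9, 1, 12, 22] → max 22
[17, 9, 1, 12, 22, 2] → max 22
[9, 1, 12, 22, 2, 21] → max 22
[1, 12, 22, 2, 21, 6] → max 22
[12, 22, 2, 21, 6, 23] → max 23
[22, 2, 21, 6, 23, 16] → max 23
[2, 21, 6, 23, 16, 24] → max 24
[21, 6, 23, 16, 24, 6] → max 24
Smallest of these is 22.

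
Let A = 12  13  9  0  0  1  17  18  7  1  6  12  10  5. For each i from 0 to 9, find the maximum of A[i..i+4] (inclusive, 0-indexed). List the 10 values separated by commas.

13, 13, 17, 18, 18, 18, 18, 18, 12, 12

Sliding a size-5 window across the 14 values:
[12, 13, 9, 0, 0] → max 13
[13, 9, 0, 0, 1] → max 13
[9, 0, 0, 1, 17] → max 17
[0, 0, 1, 17, 18] → max 18
[0, 1, 17, 18, 7] → max 18
[1, 17, 18, 7, 1] → max 18
[17, 18, 7, 1, 6] → max 18
[18, 7, 1, 6, 12] → max 18
[7, 1, 6, 12, 10] → max 12
[1, 6, 12, 10, 5] → max 12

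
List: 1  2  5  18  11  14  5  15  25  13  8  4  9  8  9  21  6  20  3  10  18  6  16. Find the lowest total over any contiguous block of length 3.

(1, 2, 5) → sum 8
(2, 5, 18) → sum 25
(5, 18, 11) → sum 34
(18, 11, 14) → sum 43
(11, 14, 5) → sum 30
(14, 5, 15) → sum 34
(5, 15, 25) → sum 45
(15, 25, 13) → sum 53
(25, 13, 8) → sum 46
(13, 8, 4) → sum 25
(8, 4, 9) → sum 21
(4, 9, 8) → sum 21
(9, 8, 9) → sum 26
(8, 9, 21) → sum 38
(9, 21, 6) → sum 36
(21, 6, 20) → sum 47
(6, 20, 3) → sum 29
(20, 3, 10) → sum 33
(3, 10, 18) → sum 31
(10, 18, 6) → sum 34
(18, 6, 16) → sum 40
Lowest of these is 8.

8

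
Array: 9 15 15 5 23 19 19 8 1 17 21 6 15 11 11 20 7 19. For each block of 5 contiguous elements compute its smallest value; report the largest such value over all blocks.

Window mins for each of the 14 positions:
(9, 15, 15, 5, 23) → min 5
(15, 15, 5, 23, 19) → min 5
(15, 5, 23, 19, 19) → min 5
(5, 23, 19, 19, 8) → min 5
(23, 19, 19, 8, 1) → min 1
(19, 19, 8, 1, 17) → min 1
(19, 8, 1, 17, 21) → min 1
(8, 1, 17, 21, 6) → min 1
(1, 17, 21, 6, 15) → min 1
(17, 21, 6, 15, 11) → min 6
(21, 6, 15, 11, 11) → min 6
(6, 15, 11, 11, 20) → min 6
(15, 11, 11, 20, 7) → min 7
(11, 11, 20, 7, 19) → min 7
Largest of these is 7.

7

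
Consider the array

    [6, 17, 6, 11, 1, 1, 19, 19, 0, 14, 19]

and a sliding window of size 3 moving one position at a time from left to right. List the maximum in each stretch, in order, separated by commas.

[6, 17, 6] → max 17
[17, 6, 11] → max 17
[6, 11, 1] → max 11
[11, 1, 1] → max 11
[1, 1, 19] → max 19
[1, 19, 19] → max 19
[19, 19, 0] → max 19
[19, 0, 14] → max 19
[0, 14, 19] → max 19

17, 17, 11, 11, 19, 19, 19, 19, 19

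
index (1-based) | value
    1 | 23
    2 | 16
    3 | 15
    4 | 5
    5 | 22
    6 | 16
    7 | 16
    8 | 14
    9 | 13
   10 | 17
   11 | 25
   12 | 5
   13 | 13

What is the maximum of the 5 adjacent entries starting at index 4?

Elements at indices 4..8: 5, 22, 16, 16, 14
max(5, 22, 16, 16, 14) = 22

22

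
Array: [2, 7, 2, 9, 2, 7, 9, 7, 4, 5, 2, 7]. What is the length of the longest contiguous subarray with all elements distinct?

5

add 2: [2] len 1
add 7: [2, 7] len 2
add 2 (repeat 2, move left end past it): [7, 2] len 2
add 9: [7, 2, 9] len 3
add 2 (repeat 2, move left end past it): [9, 2] len 2
add 7: [9, 2, 7] len 3
add 9 (repeat 9, move left end past it): [2, 7, 9] len 3
add 7 (repeat 7, move left end past it): [9, 7] len 2
add 4: [9, 7, 4] len 3
add 5: [9, 7, 4, 5] len 4
add 2: [9, 7, 4, 5, 2] len 5
add 7 (repeat 7, move left end past it): [4, 5, 2, 7] len 4
Longest all-distinct length: 5.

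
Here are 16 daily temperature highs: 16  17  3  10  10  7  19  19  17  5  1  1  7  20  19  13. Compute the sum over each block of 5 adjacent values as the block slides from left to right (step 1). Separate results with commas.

[16, 17, 3, 10, 10] → sum 56
[17, 3, 10, 10, 7] → sum 47
[3, 10, 10, 7, 19] → sum 49
[10, 10, 7, 19, 19] → sum 65
[10, 7, 19, 19, 17] → sum 72
[7, 19, 19, 17, 5] → sum 67
[19, 19, 17, 5, 1] → sum 61
[19, 17, 5, 1, 1] → sum 43
[17, 5, 1, 1, 7] → sum 31
[5, 1, 1, 7, 20] → sum 34
[1, 1, 7, 20, 19] → sum 48
[1, 7, 20, 19, 13] → sum 60

56, 47, 49, 65, 72, 67, 61, 43, 31, 34, 48, 60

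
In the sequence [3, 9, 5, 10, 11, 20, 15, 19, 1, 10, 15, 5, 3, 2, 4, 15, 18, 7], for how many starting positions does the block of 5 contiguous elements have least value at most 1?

(3, 9, 5, 10, 11) → min 3
(9, 5, 10, 11, 20) → min 5
(5, 10, 11, 20, 15) → min 5
(10, 11, 20, 15, 19) → min 10
(11, 20, 15, 19, 1) → min 1  ≤ 1 ✓
(20, 15, 19, 1, 10) → min 1  ≤ 1 ✓
(15, 19, 1, 10, 15) → min 1  ≤ 1 ✓
(19, 1, 10, 15, 5) → min 1  ≤ 1 ✓
(1, 10, 15, 5, 3) → min 1  ≤ 1 ✓
(10, 15, 5, 3, 2) → min 2
(15, 5, 3, 2, 4) → min 2
(5, 3, 2, 4, 15) → min 2
(3, 2, 4, 15, 18) → min 2
(2, 4, 15, 18, 7) → min 2
5 windows satisfy the condition.

5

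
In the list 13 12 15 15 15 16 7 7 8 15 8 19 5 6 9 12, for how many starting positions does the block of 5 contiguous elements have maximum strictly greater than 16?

[13, 12, 15, 15, 15] → max 15
[12, 15, 15, 15, 16] → max 16
[15, 15, 15, 16, 7] → max 16
[15, 15, 16, 7, 7] → max 16
[15, 16, 7, 7, 8] → max 16
[16, 7, 7, 8, 15] → max 16
[7, 7, 8, 15, 8] → max 15
[7, 8, 15, 8, 19] → max 19  > 16 ✓
[8, 15, 8, 19, 5] → max 19  > 16 ✓
[15, 8, 19, 5, 6] → max 19  > 16 ✓
[8, 19, 5, 6, 9] → max 19  > 16 ✓
[19, 5, 6, 9, 12] → max 19  > 16 ✓
5 windows satisfy the condition.

5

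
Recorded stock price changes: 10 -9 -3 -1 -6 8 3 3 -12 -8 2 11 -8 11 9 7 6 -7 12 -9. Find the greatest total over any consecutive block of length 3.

27

10 -9 -3 → sum -2
-9 -3 -1 → sum -13
-3 -1 -6 → sum -10
-1 -6 8 → sum 1
-6 8 3 → sum 5
8 3 3 → sum 14
3 3 -12 → sum -6
3 -12 -8 → sum -17
-12 -8 2 → sum -18
-8 2 11 → sum 5
2 11 -8 → sum 5
11 -8 11 → sum 14
-8 11 9 → sum 12
11 9 7 → sum 27
9 7 6 → sum 22
7 6 -7 → sum 6
6 -7 12 → sum 11
-7 12 -9 → sum -4
Greatest of these is 27.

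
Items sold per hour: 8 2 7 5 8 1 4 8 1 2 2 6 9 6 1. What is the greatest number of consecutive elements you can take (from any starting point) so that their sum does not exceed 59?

[8] sum 8 len 1
[8, 2] sum 10 len 2
[8, 2, 7] sum 17 len 3
[8, 2, 7, 5] sum 22 len 4
[8, 2, 7, 5, 8] sum 30 len 5
[8, 2, 7, 5, 8, 1] sum 31 len 6
[8, 2, 7, 5, 8, 1, 4] sum 35 len 7
[8, 2, 7, 5, 8, 1, 4, 8] sum 43 len 8
[8, 2, 7, 5, 8, 1, 4, 8, 1] sum 44 len 9
[8, 2, 7, 5, 8, 1, 4, 8, 1, 2] sum 46 len 10
[8, 2, 7, 5, 8, 1, 4, 8, 1, 2, 2] sum 48 len 11
[8, 2, 7, 5, 8, 1, 4, 8, 1, 2, 2, 6] sum 54 len 12
[2, 7, 5, 8, 1, 4, 8, 1, 2, 2, 6, 9] sum 55 len 12
[7, 5, 8, 1, 4, 8, 1, 2, 2, 6, 9, 6] sum 59 len 12
[5, 8, 1, 4, 8, 1, 2, 2, 6, 9, 6, 1] sum 53 len 12
Longest length seen: 12.

12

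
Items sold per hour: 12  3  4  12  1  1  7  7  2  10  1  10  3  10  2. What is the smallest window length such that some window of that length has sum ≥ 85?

add 12: running sum 12 < 85
add 3: running sum 15 < 85
add 4: running sum 19 < 85
add 12: running sum 31 < 85
add 1: running sum 32 < 85
add 1: running sum 33 < 85
add 7: running sum 40 < 85
add 7: running sum 47 < 85
add 2: running sum 49 < 85
add 10: running sum 59 < 85
add 1: running sum 60 < 85
add 10: running sum 70 < 85
add 3: running sum 73 < 85
add 10: running sum 83 < 85
add 2: shortest ending here [12, 3, 4, 12, 1, 1, 7, 7, 2, 10, 1, 10, 3, 10, 2] sum 85, len 15
Shortest qualifying length: 15.

15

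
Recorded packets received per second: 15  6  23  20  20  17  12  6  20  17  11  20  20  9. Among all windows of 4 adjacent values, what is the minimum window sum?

(15, 6, 23, 20) → sum 64
(6, 23, 20, 20) → sum 69
(23, 20, 20, 17) → sum 80
(20, 20, 17, 12) → sum 69
(20, 17, 12, 6) → sum 55
(17, 12, 6, 20) → sum 55
(12, 6, 20, 17) → sum 55
(6, 20, 17, 11) → sum 54
(20, 17, 11, 20) → sum 68
(17, 11, 20, 20) → sum 68
(11, 20, 20, 9) → sum 60
Minimum of these is 54.

54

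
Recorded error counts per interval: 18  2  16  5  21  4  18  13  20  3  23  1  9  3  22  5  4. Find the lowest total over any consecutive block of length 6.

Each size-6 window and its sum:
18 2 16 5 21 4 → sum 66
2 16 5 21 4 18 → sum 66
16 5 21 4 18 13 → sum 77
5 21 4 18 13 20 → sum 81
21 4 18 13 20 3 → sum 79
4 18 13 20 3 23 → sum 81
18 13 20 3 23 1 → sum 78
13 20 3 23 1 9 → sum 69
20 3 23 1 9 3 → sum 59
3 23 1 9 3 22 → sum 61
23 1 9 3 22 5 → sum 63
1 9 3 22 5 4 → sum 44
Lowest of these is 44.

44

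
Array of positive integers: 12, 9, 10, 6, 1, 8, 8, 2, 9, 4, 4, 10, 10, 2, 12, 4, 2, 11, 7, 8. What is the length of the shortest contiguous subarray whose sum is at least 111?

add 12: running sum 12 < 111
add 9: running sum 21 < 111
add 10: running sum 31 < 111
add 6: running sum 37 < 111
add 1: running sum 38 < 111
add 8: running sum 46 < 111
add 8: running sum 54 < 111
add 2: running sum 56 < 111
add 9: running sum 65 < 111
add 4: running sum 69 < 111
add 4: running sum 73 < 111
add 10: running sum 83 < 111
add 10: running sum 93 < 111
add 2: running sum 95 < 111
add 12: running sum 107 < 111
end 15: [12, 9, 10, 6, 1, 8, 8, 2, 9, 4, 4, 10, 10, 2, 12, 4] sum 111, len 16
end 16: [12, 9, 10, 6, 1, 8, 8, 2, 9, 4, 4, 10, 10, 2, 12, 4, 2] sum 113, len 17
end 17: [9, 10, 6, 1, 8, 8, 2, 9, 4, 4, 10, 10, 2, 12, 4, 2, 11] sum 112, len 17
end 18: [9, 10, 6, 1, 8, 8, 2, 9, 4, 4, 10, 10, 2, 12, 4, 2, 11, 7] sum 119, len 18
end 19: [10, 6, 1, 8, 8, 2, 9, 4, 4, 10, 10, 2, 12, 4, 2, 11, 7, 8] sum 118, len 18
Shortest qualifying length: 16.

16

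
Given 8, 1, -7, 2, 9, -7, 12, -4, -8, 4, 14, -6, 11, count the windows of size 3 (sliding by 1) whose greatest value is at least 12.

6

(8, 1, -7) → max 8
(1, -7, 2) → max 2
(-7, 2, 9) → max 9
(2, 9, -7) → max 9
(9, -7, 12) → max 12  ≥ 12 ✓
(-7, 12, -4) → max 12  ≥ 12 ✓
(12, -4, -8) → max 12  ≥ 12 ✓
(-4, -8, 4) → max 4
(-8, 4, 14) → max 14  ≥ 12 ✓
(4, 14, -6) → max 14  ≥ 12 ✓
(14, -6, 11) → max 14  ≥ 12 ✓
6 windows satisfy the condition.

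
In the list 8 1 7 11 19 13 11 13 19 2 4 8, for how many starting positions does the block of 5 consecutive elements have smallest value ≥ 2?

6

[8, 1, 7, 11, 19] → min 1
[1, 7, 11, 19, 13] → min 1
[7, 11, 19, 13, 11] → min 7  ≥ 2 ✓
[11, 19, 13, 11, 13] → min 11  ≥ 2 ✓
[19, 13, 11, 13, 19] → min 11  ≥ 2 ✓
[13, 11, 13, 19, 2] → min 2  ≥ 2 ✓
[11, 13, 19, 2, 4] → min 2  ≥ 2 ✓
[13, 19, 2, 4, 8] → min 2  ≥ 2 ✓
6 windows satisfy the condition.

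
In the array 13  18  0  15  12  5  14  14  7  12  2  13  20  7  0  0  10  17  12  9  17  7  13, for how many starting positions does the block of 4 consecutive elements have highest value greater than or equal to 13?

13 18 0 15 → max 18  ≥ 13 ✓
18 0 15 12 → max 18  ≥ 13 ✓
0 15 12 5 → max 15  ≥ 13 ✓
15 12 5 14 → max 15  ≥ 13 ✓
12 5 14 14 → max 14  ≥ 13 ✓
5 14 14 7 → max 14  ≥ 13 ✓
14 14 7 12 → max 14  ≥ 13 ✓
14 7 12 2 → max 14  ≥ 13 ✓
7 12 2 13 → max 13  ≥ 13 ✓
12 2 13 20 → max 20  ≥ 13 ✓
2 13 20 7 → max 20  ≥ 13 ✓
13 20 7 0 → max 20  ≥ 13 ✓
20 7 0 0 → max 20  ≥ 13 ✓
7 0 0 10 → max 10
0 0 10 17 → max 17  ≥ 13 ✓
0 10 17 12 → max 17  ≥ 13 ✓
10 17 12 9 → max 17  ≥ 13 ✓
17 12 9 17 → max 17  ≥ 13 ✓
12 9 17 7 → max 17  ≥ 13 ✓
9 17 7 13 → max 17  ≥ 13 ✓
19 windows satisfy the condition.

19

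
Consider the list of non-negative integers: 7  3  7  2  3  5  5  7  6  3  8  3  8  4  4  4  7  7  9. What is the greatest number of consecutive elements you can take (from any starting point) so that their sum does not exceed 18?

Extend to the right; shrink from the left whenever the sum exceeds 18:
add 7: [7] sum 7, len 1
add 3: [7, 3] sum 10, len 2
add 7: [7, 3, 7] sum 17, len 3
add 2: [3, 7, 2] sum 12, len 3
add 3: [3, 7, 2, 3] sum 15, len 4
add 5: [7, 2, 3, 5] sum 17, len 4
add 5: [2, 3, 5, 5] sum 15, len 4
add 7: [5, 5, 7] sum 17, len 3
add 6: [5, 7, 6] sum 18, len 3
add 3: [7, 6, 3] sum 16, len 3
add 8: [6, 3, 8] sum 17, len 3
add 3: [3, 8, 3] sum 14, len 3
add 8: [3, 8] sum 11, len 2
add 4: [3, 8, 4] sum 15, len 3
add 4: [8, 4, 4] sum 16, len 3
add 4: [4, 4, 4] sum 12, len 3
add 7: [4, 4, 7] sum 15, len 3
add 7: [4, 7, 7] sum 18, len 3
add 9: [7, 9] sum 16, len 2
Longest length seen: 4.

4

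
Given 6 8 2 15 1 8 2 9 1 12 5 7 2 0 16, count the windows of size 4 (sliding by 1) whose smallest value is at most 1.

10

[6, 8, 2, 15] → min 2
[8, 2, 15, 1] → min 1  ≤ 1 ✓
[2, 15, 1, 8] → min 1  ≤ 1 ✓
[15, 1, 8, 2] → min 1  ≤ 1 ✓
[1, 8, 2, 9] → min 1  ≤ 1 ✓
[8, 2, 9, 1] → min 1  ≤ 1 ✓
[2, 9, 1, 12] → min 1  ≤ 1 ✓
[9, 1, 12, 5] → min 1  ≤ 1 ✓
[1, 12, 5, 7] → min 1  ≤ 1 ✓
[12, 5, 7, 2] → min 2
[5, 7, 2, 0] → min 0  ≤ 1 ✓
[7, 2, 0, 16] → min 0  ≤ 1 ✓
10 windows satisfy the condition.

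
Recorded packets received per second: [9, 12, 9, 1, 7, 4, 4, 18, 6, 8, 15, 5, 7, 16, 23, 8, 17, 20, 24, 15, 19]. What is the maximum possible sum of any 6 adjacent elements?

Window sums for each of the 16 positions:
(9, 12, 9, 1, 7, 4) → sum 42
(12, 9, 1, 7, 4, 4) → sum 37
(9, 1, 7, 4, 4, 18) → sum 43
(1, 7, 4, 4, 18, 6) → sum 40
(7, 4, 4, 18, 6, 8) → sum 47
(4, 4, 18, 6, 8, 15) → sum 55
(4, 18, 6, 8, 15, 5) → sum 56
(18, 6, 8, 15, 5, 7) → sum 59
(6, 8, 15, 5, 7, 16) → sum 57
(8, 15, 5, 7, 16, 23) → sum 74
(15, 5, 7, 16, 23, 8) → sum 74
(5, 7, 16, 23, 8, 17) → sum 76
(7, 16, 23, 8, 17, 20) → sum 91
(16, 23, 8, 17, 20, 24) → sum 108
(23, 8, 17, 20, 24, 15) → sum 107
(8, 17, 20, 24, 15, 19) → sum 103
Maximum of these is 108.

108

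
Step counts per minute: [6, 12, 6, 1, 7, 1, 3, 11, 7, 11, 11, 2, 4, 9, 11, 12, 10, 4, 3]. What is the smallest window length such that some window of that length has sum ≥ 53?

add 6: running sum 6 < 53
add 12: running sum 18 < 53
add 6: running sum 24 < 53
add 1: running sum 25 < 53
add 7: running sum 32 < 53
add 1: running sum 33 < 53
add 3: running sum 36 < 53
add 11: running sum 47 < 53
add 7: shortest ending here [6, 12, 6, 1, 7, 1, 3, 11, 7] sum 54, len 9
add 11: shortest ending here [12, 6, 1, 7, 1, 3, 11, 7, 11] sum 59, len 9
add 11: shortest ending here [6, 1, 7, 1, 3, 11, 7, 11, 11] sum 58, len 9
add 2: shortest ending here [7, 1, 3, 11, 7, 11, 11, 2] sum 53, len 8
add 4: shortest ending here [7, 1, 3, 11, 7, 11, 11, 2, 4] sum 57, len 9
add 9: shortest ending here [11, 7, 11, 11, 2, 4, 9] sum 55, len 7
add 11: shortest ending here [7, 11, 11, 2, 4, 9, 11] sum 55, len 7
add 12: shortest ending here [11, 11, 2, 4, 9, 11, 12] sum 60, len 7
add 10: shortest ending here [11, 2, 4, 9, 11, 12, 10] sum 59, len 7
add 4: shortest ending here [11, 2, 4, 9, 11, 12, 10, 4] sum 63, len 8
add 3: shortest ending here [4, 9, 11, 12, 10, 4, 3] sum 53, len 7
Shortest qualifying length: 7.

7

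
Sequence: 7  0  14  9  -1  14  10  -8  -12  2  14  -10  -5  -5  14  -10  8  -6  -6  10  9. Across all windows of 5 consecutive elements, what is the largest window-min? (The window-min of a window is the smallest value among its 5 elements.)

7 0 14 9 -1 → min -1
0 14 9 -1 14 → min -1
14 9 -1 14 10 → min -1
9 -1 14 10 -8 → min -8
-1 14 10 -8 -12 → min -12
14 10 -8 -12 2 → min -12
10 -8 -12 2 14 → min -12
-8 -12 2 14 -10 → min -12
-12 2 14 -10 -5 → min -12
2 14 -10 -5 -5 → min -10
14 -10 -5 -5 14 → min -10
-10 -5 -5 14 -10 → min -10
-5 -5 14 -10 8 → min -10
-5 14 -10 8 -6 → min -10
14 -10 8 -6 -6 → min -10
-10 8 -6 -6 10 → min -10
8 -6 -6 10 9 → min -6
Largest of these is -1.

-1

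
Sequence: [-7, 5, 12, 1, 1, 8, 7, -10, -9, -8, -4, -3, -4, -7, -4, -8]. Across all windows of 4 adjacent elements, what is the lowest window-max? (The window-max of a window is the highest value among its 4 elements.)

-4

[-7, 5, 12, 1] → max 12
[5, 12, 1, 1] → max 12
[12, 1, 1, 8] → max 12
[1, 1, 8, 7] → max 8
[1, 8, 7, -10] → max 8
[8, 7, -10, -9] → max 8
[7, -10, -9, -8] → max 7
[-10, -9, -8, -4] → max -4
[-9, -8, -4, -3] → max -3
[-8, -4, -3, -4] → max -3
[-4, -3, -4, -7] → max -3
[-3, -4, -7, -4] → max -3
[-4, -7, -4, -8] → max -4
Lowest of these is -4.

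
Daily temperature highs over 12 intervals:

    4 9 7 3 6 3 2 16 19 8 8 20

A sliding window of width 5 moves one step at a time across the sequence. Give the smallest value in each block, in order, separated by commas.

(4, 9, 7, 3, 6) → min 3
(9, 7, 3, 6, 3) → min 3
(7, 3, 6, 3, 2) → min 2
(3, 6, 3, 2, 16) → min 2
(6, 3, 2, 16, 19) → min 2
(3, 2, 16, 19, 8) → min 2
(2, 16, 19, 8, 8) → min 2
(16, 19, 8, 8, 20) → min 8

3, 3, 2, 2, 2, 2, 2, 8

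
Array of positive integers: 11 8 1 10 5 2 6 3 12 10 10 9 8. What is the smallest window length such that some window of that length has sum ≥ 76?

11

add 11: running sum 11 < 76
add 8: running sum 19 < 76
add 1: running sum 20 < 76
add 10: running sum 30 < 76
add 5: running sum 35 < 76
add 2: running sum 37 < 76
add 6: running sum 43 < 76
add 3: running sum 46 < 76
add 12: running sum 58 < 76
add 10: running sum 68 < 76
add 10: shortest ending here [11, 8, 1, 10, 5, 2, 6, 3, 12, 10, 10] sum 78, len 11
add 9: shortest ending here [8, 1, 10, 5, 2, 6, 3, 12, 10, 10, 9] sum 76, len 11
add 8: shortest ending here [1, 10, 5, 2, 6, 3, 12, 10, 10, 9, 8] sum 76, len 11
Shortest qualifying length: 11.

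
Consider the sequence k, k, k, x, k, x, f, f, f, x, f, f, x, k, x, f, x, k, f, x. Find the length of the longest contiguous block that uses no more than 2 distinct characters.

Extend right; when distinct count exceeds 2, shrink from the left:
[k] 1 distinct, len 1
[k, k] 1 distinct, len 2
[k, k, k] 1 distinct, len 3
[k, k, k, x] 2 distinct, len 4
[k, k, k, x, k] 2 distinct, len 5
[k, k, k, x, k, x] 2 distinct, len 6
[x, f] 2 distinct, len 2
[x, f, f] 2 distinct, len 3
[x, f, f, f] 2 distinct, len 4
[x, f, f, f, x] 2 distinct, len 5
[x, f, f, f, x, f] 2 distinct, len 6
[x, f, f, f, x, f, f] 2 distinct, len 7
[x, f, f, f, x, f, f, x] 2 distinct, len 8
[x, k] 2 distinct, len 2
[x, k, x] 2 distinct, len 3
[x, f] 2 distinct, len 2
[x, f, x] 2 distinct, len 3
[x, k] 2 distinct, len 2
[k, f] 2 distinct, len 2
[f, x] 2 distinct, len 2
Longest length with ≤2 distinct: 8.

8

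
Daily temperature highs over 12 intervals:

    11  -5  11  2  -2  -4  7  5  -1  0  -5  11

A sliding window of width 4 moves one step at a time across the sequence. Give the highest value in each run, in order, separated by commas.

Sliding a size-4 window across the 12 values:
11 -5 11 2 → max 11
-5 11 2 -2 → max 11
11 2 -2 -4 → max 11
2 -2 -4 7 → max 7
-2 -4 7 5 → max 7
-4 7 5 -1 → max 7
7 5 -1 0 → max 7
5 -1 0 -5 → max 5
-1 0 -5 11 → max 11

11, 11, 11, 7, 7, 7, 7, 5, 11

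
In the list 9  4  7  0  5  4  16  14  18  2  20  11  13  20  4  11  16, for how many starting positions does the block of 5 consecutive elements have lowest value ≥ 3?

4

9 4 7 0 5 → min 0
4 7 0 5 4 → min 0
7 0 5 4 16 → min 0
0 5 4 16 14 → min 0
5 4 16 14 18 → min 4  ≥ 3 ✓
4 16 14 18 2 → min 2
16 14 18 2 20 → min 2
14 18 2 20 11 → min 2
18 2 20 11 13 → min 2
2 20 11 13 20 → min 2
20 11 13 20 4 → min 4  ≥ 3 ✓
11 13 20 4 11 → min 4  ≥ 3 ✓
13 20 4 11 16 → min 4  ≥ 3 ✓
4 windows satisfy the condition.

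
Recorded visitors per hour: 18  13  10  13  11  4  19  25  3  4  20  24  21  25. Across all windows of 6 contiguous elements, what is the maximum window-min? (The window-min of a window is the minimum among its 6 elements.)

[18, 13, 10, 13, 11, 4] → min 4
[13, 10, 13, 11, 4, 19] → min 4
[10, 13, 11, 4, 19, 25] → min 4
[13, 11, 4, 19, 25, 3] → min 3
[11, 4, 19, 25, 3, 4] → min 3
[4, 19, 25, 3, 4, 20] → min 3
[19, 25, 3, 4, 20, 24] → min 3
[25, 3, 4, 20, 24, 21] → min 3
[3, 4, 20, 24, 21, 25] → min 3
Maximum of these is 4.

4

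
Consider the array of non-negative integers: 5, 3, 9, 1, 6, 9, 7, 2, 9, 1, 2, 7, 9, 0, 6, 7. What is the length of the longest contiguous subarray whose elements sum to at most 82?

15

[5] sum 5 len 1
[5, 3] sum 8 len 2
[5, 3, 9] sum 17 len 3
[5, 3, 9, 1] sum 18 len 4
[5, 3, 9, 1, 6] sum 24 len 5
[5, 3, 9, 1, 6, 9] sum 33 len 6
[5, 3, 9, 1, 6, 9, 7] sum 40 len 7
[5, 3, 9, 1, 6, 9, 7, 2] sum 42 len 8
[5, 3, 9, 1, 6, 9, 7, 2, 9] sum 51 len 9
[5, 3, 9, 1, 6, 9, 7, 2, 9, 1] sum 52 len 10
[5, 3, 9, 1, 6, 9, 7, 2, 9, 1, 2] sum 54 len 11
[5, 3, 9, 1, 6, 9, 7, 2, 9, 1, 2, 7] sum 61 len 12
[5, 3, 9, 1, 6, 9, 7, 2, 9, 1, 2, 7, 9] sum 70 len 13
[5, 3, 9, 1, 6, 9, 7, 2, 9, 1, 2, 7, 9, 0] sum 70 len 14
[5, 3, 9, 1, 6, 9, 7, 2, 9, 1, 2, 7, 9, 0, 6] sum 76 len 15
[3, 9, 1, 6, 9, 7, 2, 9, 1, 2, 7, 9, 0, 6, 7] sum 78 len 15
Longest length seen: 15.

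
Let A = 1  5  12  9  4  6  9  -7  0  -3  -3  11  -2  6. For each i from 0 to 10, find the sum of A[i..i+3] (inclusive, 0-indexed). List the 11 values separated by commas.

(1, 5, 12, 9) → sum 27
(5, 12, 9, 4) → sum 30
(12, 9, 4, 6) → sum 31
(9, 4, 6, 9) → sum 28
(4, 6, 9, -7) → sum 12
(6, 9, -7, 0) → sum 8
(9, -7, 0, -3) → sum -1
(-7, 0, -3, -3) → sum -13
(0, -3, -3, 11) → sum 5
(-3, -3, 11, -2) → sum 3
(-3, 11, -2, 6) → sum 12

27, 30, 31, 28, 12, 8, -1, -13, 5, 3, 12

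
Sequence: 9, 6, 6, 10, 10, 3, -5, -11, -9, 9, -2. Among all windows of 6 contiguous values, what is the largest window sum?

(9, 6, 6, 10, 10, 3) → sum 44
(6, 6, 10, 10, 3, -5) → sum 30
(6, 10, 10, 3, -5, -11) → sum 13
(10, 10, 3, -5, -11, -9) → sum -2
(10, 3, -5, -11, -9, 9) → sum -3
(3, -5, -11, -9, 9, -2) → sum -15
Largest of these is 44.

44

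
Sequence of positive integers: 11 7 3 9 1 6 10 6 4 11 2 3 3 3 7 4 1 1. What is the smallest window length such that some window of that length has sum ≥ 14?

add 11: running sum 11 < 14
add 7: shortest ending here [11, 7] sum 18, len 2
add 3: shortest ending here [11, 7, 3] sum 21, len 3
add 9: shortest ending here [7, 3, 9] sum 19, len 3
add 1: shortest ending here [7, 3, 9, 1] sum 20, len 4
add 6: shortest ending here [9, 1, 6] sum 16, len 3
add 10: shortest ending here [6, 10] sum 16, len 2
add 6: shortest ending here [10, 6] sum 16, len 2
add 4: shortest ending here [10, 6, 4] sum 20, len 3
add 11: shortest ending here [4, 11] sum 15, len 2
add 2: shortest ending here [4, 11, 2] sum 17, len 3
add 3: shortest ending here [11, 2, 3] sum 16, len 3
add 3: shortest ending here [11, 2, 3, 3] sum 19, len 4
add 3: shortest ending here [11, 2, 3, 3, 3] sum 22, len 5
add 7: shortest ending here [3, 3, 3, 7] sum 16, len 4
add 4: shortest ending here [3, 7, 4] sum 14, len 3
add 1: shortest ending here [3, 7, 4, 1] sum 15, len 4
add 1: shortest ending here [3, 7, 4, 1, 1] sum 16, len 5
Shortest qualifying length: 2.

2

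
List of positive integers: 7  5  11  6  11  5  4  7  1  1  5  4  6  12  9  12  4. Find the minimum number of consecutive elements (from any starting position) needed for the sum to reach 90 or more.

14

Extend right; whenever the sum reaches 90, record the length and shrink from the left:
add 7: running sum 7 < 90
add 5: running sum 12 < 90
add 11: running sum 23 < 90
add 6: running sum 29 < 90
add 11: running sum 40 < 90
add 5: running sum 45 < 90
add 4: running sum 49 < 90
add 7: running sum 56 < 90
add 1: running sum 57 < 90
add 1: running sum 58 < 90
add 5: running sum 63 < 90
add 4: running sum 67 < 90
add 6: running sum 73 < 90
add 12: running sum 85 < 90
add 9: shortest ending here [7, 5, 11, 6, 11, 5, 4, 7, 1, 1, 5, 4, 6, 12, 9] sum 94, len 15
add 12: shortest ending here [11, 6, 11, 5, 4, 7, 1, 1, 5, 4, 6, 12, 9, 12] sum 94, len 14
add 4: shortest ending here [11, 6, 11, 5, 4, 7, 1, 1, 5, 4, 6, 12, 9, 12, 4] sum 98, len 15
Shortest qualifying length: 14.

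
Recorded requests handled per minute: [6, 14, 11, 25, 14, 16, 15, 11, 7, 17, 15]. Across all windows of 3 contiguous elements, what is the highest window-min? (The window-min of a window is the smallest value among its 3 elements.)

[6, 14, 11] → min 6
[14, 11, 25] → min 11
[11, 25, 14] → min 11
[25, 14, 16] → min 14
[14, 16, 15] → min 14
[16, 15, 11] → min 11
[15, 11, 7] → min 7
[11, 7, 17] → min 7
[7, 17, 15] → min 7
Highest of these is 14.

14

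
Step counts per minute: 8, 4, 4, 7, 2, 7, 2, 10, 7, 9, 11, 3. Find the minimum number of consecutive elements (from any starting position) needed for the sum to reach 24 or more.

3

add 8: running sum 8 < 24
add 4: running sum 12 < 24
add 4: running sum 16 < 24
add 7: running sum 23 < 24
add 2: shortest ending here [8, 4, 4, 7, 2] sum 25, len 5
add 7: shortest ending here [4, 4, 7, 2, 7] sum 24, len 5
add 2: shortest ending here [4, 4, 7, 2, 7, 2] sum 26, len 6
add 10: shortest ending here [7, 2, 7, 2, 10] sum 28, len 5
add 7: shortest ending here [7, 2, 10, 7] sum 26, len 4
add 9: shortest ending here [10, 7, 9] sum 26, len 3
add 11: shortest ending here [7, 9, 11] sum 27, len 3
add 3: shortest ending here [7, 9, 11, 3] sum 30, len 4
Shortest qualifying length: 3.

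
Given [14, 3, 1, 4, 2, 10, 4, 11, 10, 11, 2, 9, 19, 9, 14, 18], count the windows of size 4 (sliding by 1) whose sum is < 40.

10

(14, 3, 1, 4) → sum 22  < 40 ✓
(3, 1, 4, 2) → sum 10  < 40 ✓
(1, 4, 2, 10) → sum 17  < 40 ✓
(4, 2, 10, 4) → sum 20  < 40 ✓
(2, 10, 4, 11) → sum 27  < 40 ✓
(10, 4, 11, 10) → sum 35  < 40 ✓
(4, 11, 10, 11) → sum 36  < 40 ✓
(11, 10, 11, 2) → sum 34  < 40 ✓
(10, 11, 2, 9) → sum 32  < 40 ✓
(11, 2, 9, 19) → sum 41
(2, 9, 19, 9) → sum 39  < 40 ✓
(9, 19, 9, 14) → sum 51
(19, 9, 14, 18) → sum 60
10 windows satisfy the condition.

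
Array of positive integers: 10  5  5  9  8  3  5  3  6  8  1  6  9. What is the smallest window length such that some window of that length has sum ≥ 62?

10

Extend right; whenever the sum reaches 62, record the length and shrink from the left:
add 10: running sum 10 < 62
add 5: running sum 15 < 62
add 5: running sum 20 < 62
add 9: running sum 29 < 62
add 8: running sum 37 < 62
add 3: running sum 40 < 62
add 5: running sum 45 < 62
add 3: running sum 48 < 62
add 6: running sum 54 < 62
add 8: shortest ending here [10, 5, 5, 9, 8, 3, 5, 3, 6, 8] sum 62, len 10
add 1: shortest ending here [10, 5, 5, 9, 8, 3, 5, 3, 6, 8, 1] sum 63, len 11
add 6: shortest ending here [10, 5, 5, 9, 8, 3, 5, 3, 6, 8, 1, 6] sum 69, len 12
add 9: shortest ending here [5, 9, 8, 3, 5, 3, 6, 8, 1, 6, 9] sum 63, len 11
Shortest qualifying length: 10.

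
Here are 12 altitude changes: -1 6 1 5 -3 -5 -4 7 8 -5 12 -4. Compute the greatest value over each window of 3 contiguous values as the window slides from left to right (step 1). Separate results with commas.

6, 6, 5, 5, -3, 7, 8, 8, 12, 12

-1 6 1 → max 6
6 1 5 → max 6
1 5 -3 → max 5
5 -3 -5 → max 5
-3 -5 -4 → max -3
-5 -4 7 → max 7
-4 7 8 → max 8
7 8 -5 → max 8
8 -5 12 → max 12
-5 12 -4 → max 12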